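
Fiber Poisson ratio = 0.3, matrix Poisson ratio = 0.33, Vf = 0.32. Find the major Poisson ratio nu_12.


nu_12 = nu_f*Vf + nu_m*(1-Vf) = 0.3*0.32 + 0.33*0.68 = 0.3204

0.3204


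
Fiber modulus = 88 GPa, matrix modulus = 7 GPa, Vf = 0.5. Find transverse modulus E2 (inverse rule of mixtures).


1/E2 = Vf/Ef + (1-Vf)/Em = 0.5/88 + 0.5/7
E2 = 12.97 GPa

12.97 GPa


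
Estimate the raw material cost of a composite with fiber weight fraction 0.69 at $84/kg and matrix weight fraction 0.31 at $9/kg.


Cost = cost_f*Wf + cost_m*Wm = 84*0.69 + 9*0.31 = $60.75/kg

$60.75/kg


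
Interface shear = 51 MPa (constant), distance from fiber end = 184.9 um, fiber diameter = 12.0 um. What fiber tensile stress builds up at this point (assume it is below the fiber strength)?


Force balance: sigma_f * (pi*d^2/4) = tau * (pi*d) * x  ->  sigma_f = 4 * tau * x / d
sigma_f = 4 * 51 * 184.9 / 12.0 = 3143.3 MPa

3143.3 MPa


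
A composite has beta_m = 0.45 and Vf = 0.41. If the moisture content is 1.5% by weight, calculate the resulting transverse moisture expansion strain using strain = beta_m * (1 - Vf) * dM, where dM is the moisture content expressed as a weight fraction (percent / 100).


dM = 1.5/100 = 0.015
strain = beta_m * (1-Vf) * dM = 0.45 * 0.59 * 0.015 = 0.0039825

0.0039825


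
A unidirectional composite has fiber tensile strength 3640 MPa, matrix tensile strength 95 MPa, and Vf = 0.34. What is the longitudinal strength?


sigma_1 = sigma_f*Vf + sigma_m*(1-Vf) = 3640*0.34 + 95*0.66 = 1300.3 MPa

1300.3 MPa


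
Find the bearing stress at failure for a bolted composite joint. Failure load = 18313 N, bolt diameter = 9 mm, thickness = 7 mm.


sigma_br = F/(d*h) = 18313/(9*7) = 290.7 MPa

290.7 MPa


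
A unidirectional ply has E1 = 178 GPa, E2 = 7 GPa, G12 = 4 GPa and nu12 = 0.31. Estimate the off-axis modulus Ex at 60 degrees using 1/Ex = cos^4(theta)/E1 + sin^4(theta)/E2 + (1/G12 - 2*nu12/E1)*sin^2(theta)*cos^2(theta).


cos^4(60) = 0.0625, sin^4(60) = 0.5625, sin^2(60)*cos^2(60) = 0.1875
1/G12 - 2*nu12/E1 = 1/4 - 2*0.31/178 = 0.246517 GPa^-1
1/Ex = 0.0625/178 + 0.5625/7 + 0.246517*0.1875 = 0.1269302 GPa^-1
Ex = 7.88 GPa

7.88 GPa


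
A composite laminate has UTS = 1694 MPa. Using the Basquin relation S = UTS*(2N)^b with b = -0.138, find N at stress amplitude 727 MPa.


N = 0.5 * (S/UTS)^(1/b) = 0.5 * (727/1694)^(1/-0.138) = 229.6871 cycles

229.6871 cycles


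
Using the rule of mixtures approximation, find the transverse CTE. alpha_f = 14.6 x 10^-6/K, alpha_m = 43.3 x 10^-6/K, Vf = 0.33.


alpha_2 = alpha_f*Vf + alpha_m*(1-Vf) = 14.6*0.33 + 43.3*0.67 = 33.8 x 10^-6/K

33.8 x 10^-6/K


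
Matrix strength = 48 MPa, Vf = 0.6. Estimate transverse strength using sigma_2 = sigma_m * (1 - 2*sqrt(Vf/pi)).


factor = 1 - 2*sqrt(0.6/pi) = 0.126
sigma_2 = 48 * 0.126 = 6.05 MPa

6.05 MPa


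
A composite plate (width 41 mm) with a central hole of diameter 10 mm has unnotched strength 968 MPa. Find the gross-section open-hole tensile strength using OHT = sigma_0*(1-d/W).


OHT = sigma_0*(1-d/W) = 968*(1-10/41) = 731.9 MPa

731.9 MPa


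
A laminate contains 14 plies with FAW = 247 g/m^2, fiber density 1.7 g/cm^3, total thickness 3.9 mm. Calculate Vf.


Vf = n * FAW / (rho_f * h * 1000) = 14 * 247 / (1.7 * 3.9 * 1000) = 0.5216

0.5216


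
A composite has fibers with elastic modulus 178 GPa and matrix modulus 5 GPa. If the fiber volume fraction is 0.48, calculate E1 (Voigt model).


E1 = Ef*Vf + Em*(1-Vf) = 178*0.48 + 5*0.52 = 88.04 GPa

88.04 GPa


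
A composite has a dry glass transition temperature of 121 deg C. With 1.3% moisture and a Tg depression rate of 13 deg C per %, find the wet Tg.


Tg_wet = Tg_dry - k*moisture = 121 - 13*1.3 = 104.1 deg C

104.1 deg C


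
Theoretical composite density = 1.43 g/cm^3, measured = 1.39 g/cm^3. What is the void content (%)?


Void% = (rho_theo - rho_actual)/rho_theo * 100 = (1.43 - 1.39)/1.43 * 100 = 2.8%

2.8%


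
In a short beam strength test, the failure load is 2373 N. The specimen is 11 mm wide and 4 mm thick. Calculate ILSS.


ILSS = 3F/(4bh) = 3*2373/(4*11*4) = 40.45 MPa

40.45 MPa


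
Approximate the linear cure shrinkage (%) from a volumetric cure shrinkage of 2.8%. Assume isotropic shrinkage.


Linear shrinkage ≈ vol_shrink/3 = 2.8/3 = 0.933%

0.933%


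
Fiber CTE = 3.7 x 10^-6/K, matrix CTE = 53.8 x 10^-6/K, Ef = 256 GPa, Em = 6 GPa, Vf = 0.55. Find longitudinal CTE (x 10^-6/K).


E1 = Ef*Vf + Em*(1-Vf) = 143.5
alpha_1 = (alpha_f*Ef*Vf + alpha_m*Em*(1-Vf))/E1 = 4.64 x 10^-6/K

4.64 x 10^-6/K


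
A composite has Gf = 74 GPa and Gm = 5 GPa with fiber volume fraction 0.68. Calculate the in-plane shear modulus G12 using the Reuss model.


1/G12 = Vf/Gf + (1-Vf)/Gm = 0.68/74 + 0.32/5
G12 = 13.66 GPa

13.66 GPa


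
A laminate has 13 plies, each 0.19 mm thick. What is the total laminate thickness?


h = n * t_ply = 13 * 0.19 = 2.47 mm

2.47 mm


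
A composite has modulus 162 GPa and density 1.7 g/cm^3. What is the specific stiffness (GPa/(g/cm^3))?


Specific stiffness = E/rho = 162/1.7 = 95.3 GPa/(g/cm^3)

95.3 GPa/(g/cm^3)


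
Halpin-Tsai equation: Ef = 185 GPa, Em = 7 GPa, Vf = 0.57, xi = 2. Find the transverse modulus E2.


eta = (Ef/Em - 1)/(Ef/Em + xi) = (26.4286 - 1)/(26.4286 + 2) = 0.8945
E2 = Em*(1+xi*eta*Vf)/(1-eta*Vf) = 28.84 GPa

28.84 GPa


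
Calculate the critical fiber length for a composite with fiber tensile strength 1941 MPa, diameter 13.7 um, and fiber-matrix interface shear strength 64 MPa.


Lc = sigma_f * d / (2 * tau_i) = 1941 * 13.7 / (2 * 64) = 207.7 um

207.7 um


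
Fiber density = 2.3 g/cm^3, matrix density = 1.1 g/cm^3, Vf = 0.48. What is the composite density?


rho_c = rho_f*Vf + rho_m*(1-Vf) = 2.3*0.48 + 1.1*0.52 = 1.676 g/cm^3

1.676 g/cm^3


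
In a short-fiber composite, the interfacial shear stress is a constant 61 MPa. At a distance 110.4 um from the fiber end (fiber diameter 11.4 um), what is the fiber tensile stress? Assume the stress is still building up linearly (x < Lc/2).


Force balance: sigma_f * (pi*d^2/4) = tau * (pi*d) * x  ->  sigma_f = 4 * tau * x / d
sigma_f = 4 * 61 * 110.4 / 11.4 = 2362.9 MPa

2362.9 MPa


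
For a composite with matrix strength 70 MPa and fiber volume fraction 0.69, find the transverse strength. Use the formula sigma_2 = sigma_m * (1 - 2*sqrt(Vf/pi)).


factor = 1 - 2*sqrt(0.69/pi) = 0.0627
sigma_2 = 70 * 0.0627 = 4.39 MPa

4.39 MPa


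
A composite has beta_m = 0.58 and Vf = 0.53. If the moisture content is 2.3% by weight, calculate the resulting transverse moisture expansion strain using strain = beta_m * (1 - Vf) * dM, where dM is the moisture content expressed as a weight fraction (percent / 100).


dM = 2.3/100 = 0.023
strain = beta_m * (1-Vf) * dM = 0.58 * 0.47 * 0.023 = 0.0062698

0.0062698


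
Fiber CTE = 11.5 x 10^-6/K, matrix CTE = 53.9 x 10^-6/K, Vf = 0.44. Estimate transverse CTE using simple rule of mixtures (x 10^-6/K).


alpha_2 = alpha_f*Vf + alpha_m*(1-Vf) = 11.5*0.44 + 53.9*0.56 = 35.2 x 10^-6/K

35.2 x 10^-6/K


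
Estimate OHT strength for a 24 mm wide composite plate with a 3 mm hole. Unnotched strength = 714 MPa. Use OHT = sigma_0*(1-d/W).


OHT = sigma_0*(1-d/W) = 714*(1-3/24) = 624.8 MPa

624.8 MPa


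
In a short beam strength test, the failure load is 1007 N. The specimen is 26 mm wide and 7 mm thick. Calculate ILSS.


ILSS = 3F/(4bh) = 3*1007/(4*26*7) = 4.15 MPa

4.15 MPa


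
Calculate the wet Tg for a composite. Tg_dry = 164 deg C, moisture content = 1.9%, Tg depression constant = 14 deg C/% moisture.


Tg_wet = Tg_dry - k*moisture = 164 - 14*1.9 = 137.4 deg C

137.4 deg C


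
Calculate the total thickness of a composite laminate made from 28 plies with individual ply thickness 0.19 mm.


h = n * t_ply = 28 * 0.19 = 5.32 mm

5.32 mm


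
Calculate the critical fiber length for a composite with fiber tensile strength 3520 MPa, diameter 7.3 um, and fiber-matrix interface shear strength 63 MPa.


Lc = sigma_f * d / (2 * tau_i) = 3520 * 7.3 / (2 * 63) = 203.9 um

203.9 um


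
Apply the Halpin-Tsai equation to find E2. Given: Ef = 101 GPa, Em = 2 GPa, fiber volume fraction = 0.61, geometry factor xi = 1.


eta = (Ef/Em - 1)/(Ef/Em + xi) = (50.5 - 1)/(50.5 + 1) = 0.9612
E2 = Em*(1+xi*eta*Vf)/(1-eta*Vf) = 7.67 GPa

7.67 GPa


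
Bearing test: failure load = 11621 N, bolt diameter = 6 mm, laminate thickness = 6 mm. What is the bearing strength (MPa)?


sigma_br = F/(d*h) = 11621/(6*6) = 322.8 MPa

322.8 MPa


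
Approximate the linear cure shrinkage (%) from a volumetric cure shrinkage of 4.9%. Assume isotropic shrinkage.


Linear shrinkage ≈ vol_shrink/3 = 4.9/3 = 1.633%

1.633%


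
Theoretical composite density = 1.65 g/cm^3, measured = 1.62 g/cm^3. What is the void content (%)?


Void% = (rho_theo - rho_actual)/rho_theo * 100 = (1.65 - 1.62)/1.65 * 100 = 1.82%

1.82%


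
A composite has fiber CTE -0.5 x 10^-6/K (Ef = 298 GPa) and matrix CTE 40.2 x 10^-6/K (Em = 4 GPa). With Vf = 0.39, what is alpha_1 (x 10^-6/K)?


E1 = Ef*Vf + Em*(1-Vf) = 118.66
alpha_1 = (alpha_f*Ef*Vf + alpha_m*Em*(1-Vf))/E1 = 0.34 x 10^-6/K

0.34 x 10^-6/K


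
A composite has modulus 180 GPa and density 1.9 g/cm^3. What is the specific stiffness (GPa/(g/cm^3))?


Specific stiffness = E/rho = 180/1.9 = 94.7 GPa/(g/cm^3)

94.7 GPa/(g/cm^3)


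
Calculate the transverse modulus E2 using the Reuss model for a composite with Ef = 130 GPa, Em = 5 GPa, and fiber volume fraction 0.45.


1/E2 = Vf/Ef + (1-Vf)/Em = 0.45/130 + 0.55/5
E2 = 8.81 GPa

8.81 GPa


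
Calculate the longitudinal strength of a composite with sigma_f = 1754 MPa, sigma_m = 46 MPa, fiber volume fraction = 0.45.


sigma_1 = sigma_f*Vf + sigma_m*(1-Vf) = 1754*0.45 + 46*0.55 = 814.6 MPa

814.6 MPa


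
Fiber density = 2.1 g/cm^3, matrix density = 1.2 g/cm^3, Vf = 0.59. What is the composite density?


rho_c = rho_f*Vf + rho_m*(1-Vf) = 2.1*0.59 + 1.2*0.41 = 1.731 g/cm^3

1.731 g/cm^3


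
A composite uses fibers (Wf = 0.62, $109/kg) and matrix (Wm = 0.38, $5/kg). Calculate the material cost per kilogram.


Cost = cost_f*Wf + cost_m*Wm = 109*0.62 + 5*0.38 = $69.48/kg

$69.48/kg


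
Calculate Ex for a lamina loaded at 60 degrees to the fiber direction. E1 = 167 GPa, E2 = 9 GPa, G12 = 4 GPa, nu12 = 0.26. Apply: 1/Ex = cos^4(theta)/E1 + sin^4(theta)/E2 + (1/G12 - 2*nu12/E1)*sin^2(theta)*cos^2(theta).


cos^4(60) = 0.0625, sin^4(60) = 0.5625, sin^2(60)*cos^2(60) = 0.1875
1/G12 - 2*nu12/E1 = 1/4 - 2*0.26/167 = 0.246886 GPa^-1
1/Ex = 0.0625/167 + 0.5625/9 + 0.246886*0.1875 = 0.1091654 GPa^-1
Ex = 9.16 GPa

9.16 GPa


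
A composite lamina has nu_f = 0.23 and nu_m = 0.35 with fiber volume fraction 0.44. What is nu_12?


nu_12 = nu_f*Vf + nu_m*(1-Vf) = 0.23*0.44 + 0.35*0.56 = 0.2972

0.2972


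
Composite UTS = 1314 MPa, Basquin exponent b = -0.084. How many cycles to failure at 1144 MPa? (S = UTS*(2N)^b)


N = 0.5 * (S/UTS)^(1/b) = 0.5 * (1144/1314)^(1/-0.084) = 2.6018 cycles

2.6018 cycles


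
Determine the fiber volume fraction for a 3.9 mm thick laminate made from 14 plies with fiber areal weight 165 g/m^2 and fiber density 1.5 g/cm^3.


Vf = n * FAW / (rho_f * h * 1000) = 14 * 165 / (1.5 * 3.9 * 1000) = 0.3949

0.3949


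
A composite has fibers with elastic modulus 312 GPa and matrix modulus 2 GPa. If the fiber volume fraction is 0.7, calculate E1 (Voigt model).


E1 = Ef*Vf + Em*(1-Vf) = 312*0.7 + 2*0.3 = 219.0 GPa

219.0 GPa


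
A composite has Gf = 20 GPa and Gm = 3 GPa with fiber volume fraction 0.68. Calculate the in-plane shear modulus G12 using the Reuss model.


1/G12 = Vf/Gf + (1-Vf)/Gm = 0.68/20 + 0.32/3
G12 = 7.11 GPa

7.11 GPa


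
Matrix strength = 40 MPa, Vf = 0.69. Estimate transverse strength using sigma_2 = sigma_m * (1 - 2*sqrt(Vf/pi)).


factor = 1 - 2*sqrt(0.69/pi) = 0.0627
sigma_2 = 40 * 0.0627 = 2.51 MPa

2.51 MPa


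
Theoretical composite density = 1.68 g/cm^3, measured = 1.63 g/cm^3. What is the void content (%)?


Void% = (rho_theo - rho_actual)/rho_theo * 100 = (1.68 - 1.63)/1.68 * 100 = 2.98%

2.98%


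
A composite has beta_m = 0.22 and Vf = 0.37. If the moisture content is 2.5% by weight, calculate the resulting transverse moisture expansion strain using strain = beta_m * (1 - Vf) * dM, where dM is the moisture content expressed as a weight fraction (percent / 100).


dM = 2.5/100 = 0.025
strain = beta_m * (1-Vf) * dM = 0.22 * 0.63 * 0.025 = 0.003465

0.003465


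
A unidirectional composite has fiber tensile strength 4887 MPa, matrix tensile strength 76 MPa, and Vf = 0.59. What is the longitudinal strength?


sigma_1 = sigma_f*Vf + sigma_m*(1-Vf) = 4887*0.59 + 76*0.41 = 2914.5 MPa

2914.5 MPa


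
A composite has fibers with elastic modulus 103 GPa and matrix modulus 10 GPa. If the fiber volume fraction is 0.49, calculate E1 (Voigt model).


E1 = Ef*Vf + Em*(1-Vf) = 103*0.49 + 10*0.51 = 55.57 GPa

55.57 GPa


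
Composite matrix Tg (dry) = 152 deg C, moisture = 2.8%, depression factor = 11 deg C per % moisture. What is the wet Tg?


Tg_wet = Tg_dry - k*moisture = 152 - 11*2.8 = 121.2 deg C

121.2 deg C


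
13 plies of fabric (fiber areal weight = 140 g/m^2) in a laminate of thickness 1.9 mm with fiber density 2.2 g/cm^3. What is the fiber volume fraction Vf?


Vf = n * FAW / (rho_f * h * 1000) = 13 * 140 / (2.2 * 1.9 * 1000) = 0.4354

0.4354


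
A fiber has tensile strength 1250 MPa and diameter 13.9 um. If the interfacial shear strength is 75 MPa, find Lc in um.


Lc = sigma_f * d / (2 * tau_i) = 1250 * 13.9 / (2 * 75) = 115.8 um

115.8 um


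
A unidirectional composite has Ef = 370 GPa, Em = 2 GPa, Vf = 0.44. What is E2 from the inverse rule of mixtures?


1/E2 = Vf/Ef + (1-Vf)/Em = 0.44/370 + 0.56/2
E2 = 3.56 GPa

3.56 GPa


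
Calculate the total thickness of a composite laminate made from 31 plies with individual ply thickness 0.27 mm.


h = n * t_ply = 31 * 0.27 = 8.37 mm

8.37 mm


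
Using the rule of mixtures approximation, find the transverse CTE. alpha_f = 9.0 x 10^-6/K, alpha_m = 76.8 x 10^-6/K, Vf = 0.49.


alpha_2 = alpha_f*Vf + alpha_m*(1-Vf) = 9.0*0.49 + 76.8*0.51 = 43.6 x 10^-6/K

43.6 x 10^-6/K


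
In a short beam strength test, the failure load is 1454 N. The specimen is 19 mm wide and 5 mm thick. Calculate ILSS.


ILSS = 3F/(4bh) = 3*1454/(4*19*5) = 11.48 MPa

11.48 MPa


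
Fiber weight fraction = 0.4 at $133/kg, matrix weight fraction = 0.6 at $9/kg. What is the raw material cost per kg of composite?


Cost = cost_f*Wf + cost_m*Wm = 133*0.4 + 9*0.6 = $58.6/kg

$58.6/kg


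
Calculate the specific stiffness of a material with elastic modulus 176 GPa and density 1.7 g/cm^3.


Specific stiffness = E/rho = 176/1.7 = 103.5 GPa/(g/cm^3)

103.5 GPa/(g/cm^3)


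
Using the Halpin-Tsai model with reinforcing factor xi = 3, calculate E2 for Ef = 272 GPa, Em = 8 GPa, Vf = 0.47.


eta = (Ef/Em - 1)/(Ef/Em + xi) = (34.0 - 1)/(34.0 + 3) = 0.8919
E2 = Em*(1+xi*eta*Vf)/(1-eta*Vf) = 31.1 GPa

31.1 GPa


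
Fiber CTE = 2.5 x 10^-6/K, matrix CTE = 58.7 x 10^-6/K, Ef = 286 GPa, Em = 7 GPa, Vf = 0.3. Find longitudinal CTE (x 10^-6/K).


E1 = Ef*Vf + Em*(1-Vf) = 90.7
alpha_1 = (alpha_f*Ef*Vf + alpha_m*Em*(1-Vf))/E1 = 5.54 x 10^-6/K

5.54 x 10^-6/K


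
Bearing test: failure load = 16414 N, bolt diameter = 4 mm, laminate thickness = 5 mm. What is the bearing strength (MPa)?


sigma_br = F/(d*h) = 16414/(4*5) = 820.7 MPa

820.7 MPa


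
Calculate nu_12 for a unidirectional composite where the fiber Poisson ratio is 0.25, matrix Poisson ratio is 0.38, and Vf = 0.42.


nu_12 = nu_f*Vf + nu_m*(1-Vf) = 0.25*0.42 + 0.38*0.58 = 0.3254

0.3254


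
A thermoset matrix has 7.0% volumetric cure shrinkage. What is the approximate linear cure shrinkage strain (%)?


Linear shrinkage ≈ vol_shrink/3 = 7.0/3 = 2.333%

2.333%


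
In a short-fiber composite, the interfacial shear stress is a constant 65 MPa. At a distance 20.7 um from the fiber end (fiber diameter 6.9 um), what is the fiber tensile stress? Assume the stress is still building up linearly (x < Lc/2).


Force balance: sigma_f * (pi*d^2/4) = tau * (pi*d) * x  ->  sigma_f = 4 * tau * x / d
sigma_f = 4 * 65 * 20.7 / 6.9 = 780.0 MPa

780.0 MPa


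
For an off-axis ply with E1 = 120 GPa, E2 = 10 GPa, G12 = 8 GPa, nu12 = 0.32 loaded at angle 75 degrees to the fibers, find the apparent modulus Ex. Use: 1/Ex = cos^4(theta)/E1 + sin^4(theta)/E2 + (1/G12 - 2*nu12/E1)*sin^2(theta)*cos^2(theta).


cos^4(75) = 0.004487, sin^4(75) = 0.870513, sin^2(75)*cos^2(75) = 0.0625
1/G12 - 2*nu12/E1 = 1/8 - 2*0.32/120 = 0.119667 GPa^-1
1/Ex = 0.004487/120 + 0.870513/10 + 0.119667*0.0625 = 0.0945678 GPa^-1
Ex = 10.57 GPa

10.57 GPa


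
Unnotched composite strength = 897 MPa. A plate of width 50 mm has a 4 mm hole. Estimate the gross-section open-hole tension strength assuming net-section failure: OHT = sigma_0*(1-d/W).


OHT = sigma_0*(1-d/W) = 897*(1-4/50) = 825.2 MPa

825.2 MPa


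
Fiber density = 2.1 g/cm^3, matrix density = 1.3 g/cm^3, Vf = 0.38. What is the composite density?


rho_c = rho_f*Vf + rho_m*(1-Vf) = 2.1*0.38 + 1.3*0.62 = 1.604 g/cm^3

1.604 g/cm^3


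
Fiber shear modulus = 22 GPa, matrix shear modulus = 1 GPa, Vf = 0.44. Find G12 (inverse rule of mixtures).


1/G12 = Vf/Gf + (1-Vf)/Gm = 0.44/22 + 0.56/1
G12 = 1.72 GPa

1.72 GPa


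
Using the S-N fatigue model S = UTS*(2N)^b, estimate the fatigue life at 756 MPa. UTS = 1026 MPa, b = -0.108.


N = 0.5 * (S/UTS)^(1/b) = 0.5 * (756/1026)^(1/-0.108) = 8.4525 cycles

8.4525 cycles


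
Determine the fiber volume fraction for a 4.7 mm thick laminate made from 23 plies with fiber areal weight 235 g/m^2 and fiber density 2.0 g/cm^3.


Vf = n * FAW / (rho_f * h * 1000) = 23 * 235 / (2.0 * 4.7 * 1000) = 0.575

0.575


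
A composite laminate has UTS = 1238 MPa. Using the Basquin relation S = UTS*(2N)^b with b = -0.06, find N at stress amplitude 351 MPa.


N = 0.5 * (S/UTS)^(1/b) = 0.5 * (351/1238)^(1/-0.06) = 6.6455e+08 cycles

6.6455e+08 cycles


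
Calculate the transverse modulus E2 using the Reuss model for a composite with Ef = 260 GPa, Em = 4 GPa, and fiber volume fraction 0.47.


1/E2 = Vf/Ef + (1-Vf)/Em = 0.47/260 + 0.53/4
E2 = 7.45 GPa

7.45 GPa


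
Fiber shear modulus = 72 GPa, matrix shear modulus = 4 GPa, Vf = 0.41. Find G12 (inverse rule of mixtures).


1/G12 = Vf/Gf + (1-Vf)/Gm = 0.41/72 + 0.59/4
G12 = 6.53 GPa

6.53 GPa


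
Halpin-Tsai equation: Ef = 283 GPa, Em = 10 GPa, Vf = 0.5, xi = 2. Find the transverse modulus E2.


eta = (Ef/Em - 1)/(Ef/Em + xi) = (28.3 - 1)/(28.3 + 2) = 0.901
E2 = Em*(1+xi*eta*Vf)/(1-eta*Vf) = 34.59 GPa

34.59 GPa


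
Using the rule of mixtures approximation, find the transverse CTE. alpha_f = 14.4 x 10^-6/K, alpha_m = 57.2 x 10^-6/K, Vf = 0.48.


alpha_2 = alpha_f*Vf + alpha_m*(1-Vf) = 14.4*0.48 + 57.2*0.52 = 36.7 x 10^-6/K

36.7 x 10^-6/K


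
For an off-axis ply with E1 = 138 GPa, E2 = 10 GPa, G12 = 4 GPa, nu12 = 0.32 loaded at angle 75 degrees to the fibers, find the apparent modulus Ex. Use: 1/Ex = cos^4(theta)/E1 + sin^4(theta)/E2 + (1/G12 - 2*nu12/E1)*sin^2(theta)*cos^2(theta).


cos^4(75) = 0.004487, sin^4(75) = 0.870513, sin^2(75)*cos^2(75) = 0.0625
1/G12 - 2*nu12/E1 = 1/4 - 2*0.32/138 = 0.245362 GPa^-1
1/Ex = 0.004487/138 + 0.870513/10 + 0.245362*0.0625 = 0.1024189 GPa^-1
Ex = 9.76 GPa

9.76 GPa


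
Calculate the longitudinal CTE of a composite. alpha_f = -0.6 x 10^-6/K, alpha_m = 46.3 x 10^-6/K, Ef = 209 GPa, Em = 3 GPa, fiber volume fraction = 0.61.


E1 = Ef*Vf + Em*(1-Vf) = 128.66
alpha_1 = (alpha_f*Ef*Vf + alpha_m*Em*(1-Vf))/E1 = -0.17 x 10^-6/K

-0.17 x 10^-6/K


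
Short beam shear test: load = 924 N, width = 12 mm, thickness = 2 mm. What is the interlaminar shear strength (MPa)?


ILSS = 3F/(4bh) = 3*924/(4*12*2) = 28.88 MPa

28.88 MPa


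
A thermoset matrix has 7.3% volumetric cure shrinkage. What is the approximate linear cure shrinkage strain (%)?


Linear shrinkage ≈ vol_shrink/3 = 7.3/3 = 2.433%

2.433%


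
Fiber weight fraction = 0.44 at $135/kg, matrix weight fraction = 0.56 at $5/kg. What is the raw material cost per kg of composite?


Cost = cost_f*Wf + cost_m*Wm = 135*0.44 + 5*0.56 = $62.2/kg

$62.2/kg


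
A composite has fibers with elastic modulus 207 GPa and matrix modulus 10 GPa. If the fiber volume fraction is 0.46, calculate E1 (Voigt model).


E1 = Ef*Vf + Em*(1-Vf) = 207*0.46 + 10*0.54 = 100.62 GPa

100.62 GPa


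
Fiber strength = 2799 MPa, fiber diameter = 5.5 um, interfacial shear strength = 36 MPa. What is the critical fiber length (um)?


Lc = sigma_f * d / (2 * tau_i) = 2799 * 5.5 / (2 * 36) = 213.8 um

213.8 um


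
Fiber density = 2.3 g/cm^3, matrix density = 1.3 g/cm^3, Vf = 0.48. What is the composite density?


rho_c = rho_f*Vf + rho_m*(1-Vf) = 2.3*0.48 + 1.3*0.52 = 1.78 g/cm^3

1.78 g/cm^3


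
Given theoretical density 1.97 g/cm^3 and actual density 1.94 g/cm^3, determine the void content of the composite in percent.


Void% = (rho_theo - rho_actual)/rho_theo * 100 = (1.97 - 1.94)/1.97 * 100 = 1.52%

1.52%


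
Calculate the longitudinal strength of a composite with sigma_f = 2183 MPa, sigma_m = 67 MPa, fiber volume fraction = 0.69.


sigma_1 = sigma_f*Vf + sigma_m*(1-Vf) = 2183*0.69 + 67*0.31 = 1527.0 MPa

1527.0 MPa


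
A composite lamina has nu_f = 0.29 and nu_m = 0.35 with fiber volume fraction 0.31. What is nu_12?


nu_12 = nu_f*Vf + nu_m*(1-Vf) = 0.29*0.31 + 0.35*0.69 = 0.3314

0.3314


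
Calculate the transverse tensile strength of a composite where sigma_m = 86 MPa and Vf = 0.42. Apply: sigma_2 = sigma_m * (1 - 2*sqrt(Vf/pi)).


factor = 1 - 2*sqrt(0.42/pi) = 0.2687
sigma_2 = 86 * 0.2687 = 23.11 MPa

23.11 MPa


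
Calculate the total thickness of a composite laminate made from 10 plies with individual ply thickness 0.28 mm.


h = n * t_ply = 10 * 0.28 = 2.8 mm

2.8 mm


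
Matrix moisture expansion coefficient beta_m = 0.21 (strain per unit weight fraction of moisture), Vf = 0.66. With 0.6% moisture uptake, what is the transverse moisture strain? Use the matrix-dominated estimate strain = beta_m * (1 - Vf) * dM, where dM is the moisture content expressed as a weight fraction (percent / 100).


dM = 0.6/100 = 0.006
strain = beta_m * (1-Vf) * dM = 0.21 * 0.34 * 0.006 = 0.0004284

0.0004284


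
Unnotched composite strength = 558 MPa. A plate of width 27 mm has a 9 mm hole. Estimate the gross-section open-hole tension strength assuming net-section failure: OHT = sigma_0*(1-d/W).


OHT = sigma_0*(1-d/W) = 558*(1-9/27) = 372.0 MPa

372.0 MPa


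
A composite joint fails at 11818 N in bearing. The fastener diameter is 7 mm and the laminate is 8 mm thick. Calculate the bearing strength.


sigma_br = F/(d*h) = 11818/(7*8) = 211.0 MPa

211.0 MPa


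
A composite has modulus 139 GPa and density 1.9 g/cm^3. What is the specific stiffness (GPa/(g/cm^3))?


Specific stiffness = E/rho = 139/1.9 = 73.2 GPa/(g/cm^3)

73.2 GPa/(g/cm^3)


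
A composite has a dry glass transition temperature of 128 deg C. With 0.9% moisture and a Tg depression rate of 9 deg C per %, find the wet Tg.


Tg_wet = Tg_dry - k*moisture = 128 - 9*0.9 = 119.9 deg C

119.9 deg C


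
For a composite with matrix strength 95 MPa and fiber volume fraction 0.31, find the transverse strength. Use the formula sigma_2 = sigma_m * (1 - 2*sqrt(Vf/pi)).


factor = 1 - 2*sqrt(0.31/pi) = 0.3717
sigma_2 = 95 * 0.3717 = 35.32 MPa

35.32 MPa


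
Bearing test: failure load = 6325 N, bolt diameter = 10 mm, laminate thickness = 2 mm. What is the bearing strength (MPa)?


sigma_br = F/(d*h) = 6325/(10*2) = 316.3 MPa

316.3 MPa


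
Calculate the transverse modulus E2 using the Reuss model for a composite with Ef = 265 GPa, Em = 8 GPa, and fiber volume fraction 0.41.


1/E2 = Vf/Ef + (1-Vf)/Em = 0.41/265 + 0.59/8
E2 = 13.28 GPa

13.28 GPa


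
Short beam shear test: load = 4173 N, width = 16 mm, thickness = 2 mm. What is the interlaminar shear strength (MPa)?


ILSS = 3F/(4bh) = 3*4173/(4*16*2) = 97.8 MPa

97.8 MPa


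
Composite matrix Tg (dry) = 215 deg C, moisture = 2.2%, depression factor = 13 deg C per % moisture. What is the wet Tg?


Tg_wet = Tg_dry - k*moisture = 215 - 13*2.2 = 186.4 deg C

186.4 deg C


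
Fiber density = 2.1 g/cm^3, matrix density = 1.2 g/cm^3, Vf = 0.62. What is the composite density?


rho_c = rho_f*Vf + rho_m*(1-Vf) = 2.1*0.62 + 1.2*0.38 = 1.758 g/cm^3

1.758 g/cm^3


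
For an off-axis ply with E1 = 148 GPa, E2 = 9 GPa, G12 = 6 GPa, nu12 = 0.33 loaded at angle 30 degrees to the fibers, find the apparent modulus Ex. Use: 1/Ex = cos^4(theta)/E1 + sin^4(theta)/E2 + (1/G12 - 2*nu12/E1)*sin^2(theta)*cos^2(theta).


cos^4(30) = 0.5625, sin^4(30) = 0.0625, sin^2(30)*cos^2(30) = 0.1875
1/G12 - 2*nu12/E1 = 1/6 - 2*0.33/148 = 0.162207 GPa^-1
1/Ex = 0.5625/148 + 0.0625/9 + 0.162207*0.1875 = 0.041159 GPa^-1
Ex = 24.3 GPa

24.3 GPa


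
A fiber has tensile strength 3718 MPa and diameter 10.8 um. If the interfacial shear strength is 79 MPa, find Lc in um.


Lc = sigma_f * d / (2 * tau_i) = 3718 * 10.8 / (2 * 79) = 254.1 um

254.1 um


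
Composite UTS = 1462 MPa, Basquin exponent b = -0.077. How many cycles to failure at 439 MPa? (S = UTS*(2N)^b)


N = 0.5 * (S/UTS)^(1/b) = 0.5 * (439/1462)^(1/-0.077) = 3.0511e+06 cycles

3.0511e+06 cycles


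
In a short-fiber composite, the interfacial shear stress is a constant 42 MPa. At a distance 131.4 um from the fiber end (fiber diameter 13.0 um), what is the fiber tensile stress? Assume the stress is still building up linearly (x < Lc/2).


Force balance: sigma_f * (pi*d^2/4) = tau * (pi*d) * x  ->  sigma_f = 4 * tau * x / d
sigma_f = 4 * 42 * 131.4 / 13.0 = 1698.1 MPa

1698.1 MPa


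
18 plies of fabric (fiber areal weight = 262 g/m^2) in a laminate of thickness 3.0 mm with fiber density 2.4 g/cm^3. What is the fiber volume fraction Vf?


Vf = n * FAW / (rho_f * h * 1000) = 18 * 262 / (2.4 * 3.0 * 1000) = 0.655

0.655


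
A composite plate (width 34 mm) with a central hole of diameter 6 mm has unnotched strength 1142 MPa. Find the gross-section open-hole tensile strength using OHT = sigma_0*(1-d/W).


OHT = sigma_0*(1-d/W) = 1142*(1-6/34) = 940.5 MPa

940.5 MPa


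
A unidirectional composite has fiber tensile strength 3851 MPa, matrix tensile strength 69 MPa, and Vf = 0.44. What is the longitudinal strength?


sigma_1 = sigma_f*Vf + sigma_m*(1-Vf) = 3851*0.44 + 69*0.56 = 1733.1 MPa

1733.1 MPa


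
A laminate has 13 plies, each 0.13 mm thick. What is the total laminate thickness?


h = n * t_ply = 13 * 0.13 = 1.69 mm

1.69 mm


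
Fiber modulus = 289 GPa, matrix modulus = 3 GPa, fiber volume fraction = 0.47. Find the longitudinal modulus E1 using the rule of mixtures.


E1 = Ef*Vf + Em*(1-Vf) = 289*0.47 + 3*0.53 = 137.42 GPa

137.42 GPa


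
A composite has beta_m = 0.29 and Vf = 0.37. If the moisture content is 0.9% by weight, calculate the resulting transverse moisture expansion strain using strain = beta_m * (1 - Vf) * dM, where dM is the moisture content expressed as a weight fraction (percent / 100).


dM = 0.9/100 = 0.009
strain = beta_m * (1-Vf) * dM = 0.29 * 0.63 * 0.009 = 0.0016443

0.0016443


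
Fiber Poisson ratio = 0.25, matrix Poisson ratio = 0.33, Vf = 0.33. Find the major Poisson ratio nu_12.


nu_12 = nu_f*Vf + nu_m*(1-Vf) = 0.25*0.33 + 0.33*0.67 = 0.3036

0.3036


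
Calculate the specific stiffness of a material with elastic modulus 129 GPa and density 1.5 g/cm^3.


Specific stiffness = E/rho = 129/1.5 = 86.0 GPa/(g/cm^3)

86.0 GPa/(g/cm^3)


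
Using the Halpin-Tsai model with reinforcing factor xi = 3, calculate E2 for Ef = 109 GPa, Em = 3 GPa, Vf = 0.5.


eta = (Ef/Em - 1)/(Ef/Em + xi) = (36.3333 - 1)/(36.3333 + 3) = 0.8983
E2 = Em*(1+xi*eta*Vf)/(1-eta*Vf) = 12.78 GPa

12.78 GPa


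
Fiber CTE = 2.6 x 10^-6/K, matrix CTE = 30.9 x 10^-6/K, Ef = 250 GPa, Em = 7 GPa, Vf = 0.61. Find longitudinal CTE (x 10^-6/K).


E1 = Ef*Vf + Em*(1-Vf) = 155.23
alpha_1 = (alpha_f*Ef*Vf + alpha_m*Em*(1-Vf))/E1 = 3.1 x 10^-6/K

3.1 x 10^-6/K


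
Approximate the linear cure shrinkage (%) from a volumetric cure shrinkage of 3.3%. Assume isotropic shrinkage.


Linear shrinkage ≈ vol_shrink/3 = 3.3/3 = 1.1%

1.1%


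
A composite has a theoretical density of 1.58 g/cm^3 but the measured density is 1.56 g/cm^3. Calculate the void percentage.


Void% = (rho_theo - rho_actual)/rho_theo * 100 = (1.58 - 1.56)/1.58 * 100 = 1.27%

1.27%


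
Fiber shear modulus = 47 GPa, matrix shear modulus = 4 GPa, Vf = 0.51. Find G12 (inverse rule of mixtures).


1/G12 = Vf/Gf + (1-Vf)/Gm = 0.51/47 + 0.49/4
G12 = 7.5 GPa

7.5 GPa


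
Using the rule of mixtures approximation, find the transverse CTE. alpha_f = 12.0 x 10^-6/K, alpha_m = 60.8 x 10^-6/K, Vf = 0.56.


alpha_2 = alpha_f*Vf + alpha_m*(1-Vf) = 12.0*0.56 + 60.8*0.44 = 33.5 x 10^-6/K

33.5 x 10^-6/K


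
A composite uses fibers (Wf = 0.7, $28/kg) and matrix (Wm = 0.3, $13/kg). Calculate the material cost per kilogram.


Cost = cost_f*Wf + cost_m*Wm = 28*0.7 + 13*0.3 = $23.5/kg

$23.5/kg


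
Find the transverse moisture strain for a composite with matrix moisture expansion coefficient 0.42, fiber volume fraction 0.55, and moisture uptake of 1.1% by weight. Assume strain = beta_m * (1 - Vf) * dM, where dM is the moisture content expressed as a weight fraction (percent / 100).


dM = 1.1/100 = 0.011
strain = beta_m * (1-Vf) * dM = 0.42 * 0.45 * 0.011 = 0.002079

0.002079


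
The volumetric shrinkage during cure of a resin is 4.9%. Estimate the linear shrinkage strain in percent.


Linear shrinkage ≈ vol_shrink/3 = 4.9/3 = 1.633%

1.633%


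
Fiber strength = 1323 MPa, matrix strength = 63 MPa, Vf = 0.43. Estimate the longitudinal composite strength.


sigma_1 = sigma_f*Vf + sigma_m*(1-Vf) = 1323*0.43 + 63*0.57 = 604.8 MPa

604.8 MPa


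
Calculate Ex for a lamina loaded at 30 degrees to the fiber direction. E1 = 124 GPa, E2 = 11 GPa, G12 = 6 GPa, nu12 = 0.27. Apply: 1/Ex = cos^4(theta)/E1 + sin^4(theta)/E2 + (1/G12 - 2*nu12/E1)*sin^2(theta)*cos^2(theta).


cos^4(30) = 0.5625, sin^4(30) = 0.0625, sin^2(30)*cos^2(30) = 0.1875
1/G12 - 2*nu12/E1 = 1/6 - 2*0.27/124 = 0.162312 GPa^-1
1/Ex = 0.5625/124 + 0.0625/11 + 0.162312*0.1875 = 0.0406516 GPa^-1
Ex = 24.6 GPa

24.6 GPa


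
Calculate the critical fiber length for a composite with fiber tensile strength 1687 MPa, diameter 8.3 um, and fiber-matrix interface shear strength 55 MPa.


Lc = sigma_f * d / (2 * tau_i) = 1687 * 8.3 / (2 * 55) = 127.3 um

127.3 um


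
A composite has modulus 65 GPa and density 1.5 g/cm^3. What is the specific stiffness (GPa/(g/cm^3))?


Specific stiffness = E/rho = 65/1.5 = 43.3 GPa/(g/cm^3)

43.3 GPa/(g/cm^3)


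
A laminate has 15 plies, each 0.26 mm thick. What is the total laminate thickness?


h = n * t_ply = 15 * 0.26 = 3.9 mm

3.9 mm


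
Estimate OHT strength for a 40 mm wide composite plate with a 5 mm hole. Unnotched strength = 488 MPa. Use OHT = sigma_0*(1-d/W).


OHT = sigma_0*(1-d/W) = 488*(1-5/40) = 427.0 MPa

427.0 MPa


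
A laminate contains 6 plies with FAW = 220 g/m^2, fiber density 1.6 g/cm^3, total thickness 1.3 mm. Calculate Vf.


Vf = n * FAW / (rho_f * h * 1000) = 6 * 220 / (1.6 * 1.3 * 1000) = 0.6346

0.6346


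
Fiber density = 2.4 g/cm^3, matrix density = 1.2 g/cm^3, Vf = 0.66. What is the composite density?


rho_c = rho_f*Vf + rho_m*(1-Vf) = 2.4*0.66 + 1.2*0.34 = 1.992 g/cm^3

1.992 g/cm^3


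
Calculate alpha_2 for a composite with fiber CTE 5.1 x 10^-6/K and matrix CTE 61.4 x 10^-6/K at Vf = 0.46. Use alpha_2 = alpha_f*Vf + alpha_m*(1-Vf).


alpha_2 = alpha_f*Vf + alpha_m*(1-Vf) = 5.1*0.46 + 61.4*0.54 = 35.5 x 10^-6/K

35.5 x 10^-6/K


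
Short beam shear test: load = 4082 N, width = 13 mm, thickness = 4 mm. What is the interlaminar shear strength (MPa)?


ILSS = 3F/(4bh) = 3*4082/(4*13*4) = 58.88 MPa

58.88 MPa


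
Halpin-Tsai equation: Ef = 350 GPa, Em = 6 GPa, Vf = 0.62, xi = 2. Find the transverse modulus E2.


eta = (Ef/Em - 1)/(Ef/Em + xi) = (58.3333 - 1)/(58.3333 + 2) = 0.9503
E2 = Em*(1+xi*eta*Vf)/(1-eta*Vf) = 31.81 GPa

31.81 GPa


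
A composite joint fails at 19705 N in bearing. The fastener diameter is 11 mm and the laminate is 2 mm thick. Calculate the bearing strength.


sigma_br = F/(d*h) = 19705/(11*2) = 895.7 MPa

895.7 MPa


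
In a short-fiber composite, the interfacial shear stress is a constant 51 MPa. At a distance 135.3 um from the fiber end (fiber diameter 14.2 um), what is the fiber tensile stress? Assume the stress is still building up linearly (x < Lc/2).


Force balance: sigma_f * (pi*d^2/4) = tau * (pi*d) * x  ->  sigma_f = 4 * tau * x / d
sigma_f = 4 * 51 * 135.3 / 14.2 = 1943.7 MPa

1943.7 MPa


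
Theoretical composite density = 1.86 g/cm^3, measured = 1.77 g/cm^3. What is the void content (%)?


Void% = (rho_theo - rho_actual)/rho_theo * 100 = (1.86 - 1.77)/1.86 * 100 = 4.84%

4.84%


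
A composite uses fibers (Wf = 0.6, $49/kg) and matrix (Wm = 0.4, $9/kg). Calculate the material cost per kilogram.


Cost = cost_f*Wf + cost_m*Wm = 49*0.6 + 9*0.4 = $33.0/kg

$33.0/kg


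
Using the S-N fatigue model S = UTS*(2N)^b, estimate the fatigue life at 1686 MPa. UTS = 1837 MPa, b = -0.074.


N = 0.5 * (S/UTS)^(1/b) = 0.5 * (1686/1837)^(1/-0.074) = 1.5936 cycles

1.5936 cycles


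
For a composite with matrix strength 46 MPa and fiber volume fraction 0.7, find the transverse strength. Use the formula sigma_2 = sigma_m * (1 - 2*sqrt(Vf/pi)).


factor = 1 - 2*sqrt(0.7/pi) = 0.0559
sigma_2 = 46 * 0.0559 = 2.57 MPa

2.57 MPa


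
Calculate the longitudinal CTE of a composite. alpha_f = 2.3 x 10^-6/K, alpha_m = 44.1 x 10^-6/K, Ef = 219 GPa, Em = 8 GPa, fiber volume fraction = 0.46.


E1 = Ef*Vf + Em*(1-Vf) = 105.06
alpha_1 = (alpha_f*Ef*Vf + alpha_m*Em*(1-Vf))/E1 = 4.02 x 10^-6/K

4.02 x 10^-6/K


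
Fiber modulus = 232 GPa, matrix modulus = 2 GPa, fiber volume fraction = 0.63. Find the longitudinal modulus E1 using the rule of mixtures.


E1 = Ef*Vf + Em*(1-Vf) = 232*0.63 + 2*0.37 = 146.9 GPa

146.9 GPa


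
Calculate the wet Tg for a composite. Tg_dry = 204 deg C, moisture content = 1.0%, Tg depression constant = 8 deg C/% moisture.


Tg_wet = Tg_dry - k*moisture = 204 - 8*1.0 = 196.0 deg C

196.0 deg C


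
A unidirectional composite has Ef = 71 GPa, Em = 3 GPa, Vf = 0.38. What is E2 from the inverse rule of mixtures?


1/E2 = Vf/Ef + (1-Vf)/Em = 0.38/71 + 0.62/3
E2 = 4.72 GPa

4.72 GPa


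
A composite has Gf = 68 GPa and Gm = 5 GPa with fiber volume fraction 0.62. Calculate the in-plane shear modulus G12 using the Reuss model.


1/G12 = Vf/Gf + (1-Vf)/Gm = 0.62/68 + 0.38/5
G12 = 11.75 GPa

11.75 GPa


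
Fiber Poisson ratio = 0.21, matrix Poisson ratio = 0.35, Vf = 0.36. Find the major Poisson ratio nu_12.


nu_12 = nu_f*Vf + nu_m*(1-Vf) = 0.21*0.36 + 0.35*0.64 = 0.2996

0.2996


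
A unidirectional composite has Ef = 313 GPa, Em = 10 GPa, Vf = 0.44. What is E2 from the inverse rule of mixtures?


1/E2 = Vf/Ef + (1-Vf)/Em = 0.44/313 + 0.56/10
E2 = 17.42 GPa

17.42 GPa


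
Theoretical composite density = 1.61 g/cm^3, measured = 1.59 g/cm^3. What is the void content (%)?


Void% = (rho_theo - rho_actual)/rho_theo * 100 = (1.61 - 1.59)/1.61 * 100 = 1.24%

1.24%


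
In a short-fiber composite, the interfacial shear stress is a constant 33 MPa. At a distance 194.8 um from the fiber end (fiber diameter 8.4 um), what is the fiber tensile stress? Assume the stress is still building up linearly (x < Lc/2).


Force balance: sigma_f * (pi*d^2/4) = tau * (pi*d) * x  ->  sigma_f = 4 * tau * x / d
sigma_f = 4 * 33 * 194.8 / 8.4 = 3061.1 MPa

3061.1 MPa


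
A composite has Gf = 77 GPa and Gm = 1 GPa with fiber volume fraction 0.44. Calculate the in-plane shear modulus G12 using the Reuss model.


1/G12 = Vf/Gf + (1-Vf)/Gm = 0.44/77 + 0.56/1
G12 = 1.77 GPa

1.77 GPa


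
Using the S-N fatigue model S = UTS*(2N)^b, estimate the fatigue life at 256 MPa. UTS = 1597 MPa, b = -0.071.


N = 0.5 * (S/UTS)^(1/b) = 0.5 * (256/1597)^(1/-0.071) = 7.8898e+10 cycles

7.8898e+10 cycles


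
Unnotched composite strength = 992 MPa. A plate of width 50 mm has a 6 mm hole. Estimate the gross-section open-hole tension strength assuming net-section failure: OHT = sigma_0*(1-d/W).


OHT = sigma_0*(1-d/W) = 992*(1-6/50) = 873.0 MPa

873.0 MPa


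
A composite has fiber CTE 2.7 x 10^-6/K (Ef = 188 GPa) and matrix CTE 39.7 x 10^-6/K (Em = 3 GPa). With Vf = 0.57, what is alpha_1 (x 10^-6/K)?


E1 = Ef*Vf + Em*(1-Vf) = 108.45
alpha_1 = (alpha_f*Ef*Vf + alpha_m*Em*(1-Vf))/E1 = 3.14 x 10^-6/K

3.14 x 10^-6/K


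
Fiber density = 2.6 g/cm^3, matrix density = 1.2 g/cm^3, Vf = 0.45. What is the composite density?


rho_c = rho_f*Vf + rho_m*(1-Vf) = 2.6*0.45 + 1.2*0.55 = 1.83 g/cm^3

1.83 g/cm^3


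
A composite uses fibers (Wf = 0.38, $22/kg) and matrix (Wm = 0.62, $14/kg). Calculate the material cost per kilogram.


Cost = cost_f*Wf + cost_m*Wm = 22*0.38 + 14*0.62 = $17.04/kg

$17.04/kg


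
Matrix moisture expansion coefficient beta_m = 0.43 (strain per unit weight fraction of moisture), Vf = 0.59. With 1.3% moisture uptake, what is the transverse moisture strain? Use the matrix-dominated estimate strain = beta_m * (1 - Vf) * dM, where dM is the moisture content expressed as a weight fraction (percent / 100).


dM = 1.3/100 = 0.013
strain = beta_m * (1-Vf) * dM = 0.43 * 0.41 * 0.013 = 0.0022919

0.0022919


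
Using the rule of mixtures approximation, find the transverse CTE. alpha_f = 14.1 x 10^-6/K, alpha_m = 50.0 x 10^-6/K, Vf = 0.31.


alpha_2 = alpha_f*Vf + alpha_m*(1-Vf) = 14.1*0.31 + 50.0*0.69 = 38.9 x 10^-6/K

38.9 x 10^-6/K


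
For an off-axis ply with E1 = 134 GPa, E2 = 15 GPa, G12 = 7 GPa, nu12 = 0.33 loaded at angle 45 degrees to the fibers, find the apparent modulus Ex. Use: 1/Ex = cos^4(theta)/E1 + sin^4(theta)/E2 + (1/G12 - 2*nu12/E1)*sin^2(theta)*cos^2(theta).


cos^4(45) = 0.25, sin^4(45) = 0.25, sin^2(45)*cos^2(45) = 0.25
1/G12 - 2*nu12/E1 = 1/7 - 2*0.33/134 = 0.137932 GPa^-1
1/Ex = 0.25/134 + 0.25/15 + 0.137932*0.25 = 0.0530153 GPa^-1
Ex = 18.86 GPa

18.86 GPa


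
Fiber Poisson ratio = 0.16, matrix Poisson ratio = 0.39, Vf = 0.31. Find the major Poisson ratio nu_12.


nu_12 = nu_f*Vf + nu_m*(1-Vf) = 0.16*0.31 + 0.39*0.69 = 0.3187

0.3187


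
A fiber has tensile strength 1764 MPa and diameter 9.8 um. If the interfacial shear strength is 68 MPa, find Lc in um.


Lc = sigma_f * d / (2 * tau_i) = 1764 * 9.8 / (2 * 68) = 127.1 um

127.1 um


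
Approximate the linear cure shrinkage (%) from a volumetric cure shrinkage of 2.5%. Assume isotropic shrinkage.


Linear shrinkage ≈ vol_shrink/3 = 2.5/3 = 0.833%

0.833%


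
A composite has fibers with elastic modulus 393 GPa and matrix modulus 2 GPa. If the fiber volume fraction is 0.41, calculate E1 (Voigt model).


E1 = Ef*Vf + Em*(1-Vf) = 393*0.41 + 2*0.59 = 162.31 GPa

162.31 GPa


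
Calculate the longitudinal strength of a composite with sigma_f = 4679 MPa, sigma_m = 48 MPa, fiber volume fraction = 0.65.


sigma_1 = sigma_f*Vf + sigma_m*(1-Vf) = 4679*0.65 + 48*0.35 = 3058.2 MPa

3058.2 MPa


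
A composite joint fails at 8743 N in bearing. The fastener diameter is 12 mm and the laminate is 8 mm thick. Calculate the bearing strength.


sigma_br = F/(d*h) = 8743/(12*8) = 91.1 MPa

91.1 MPa
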